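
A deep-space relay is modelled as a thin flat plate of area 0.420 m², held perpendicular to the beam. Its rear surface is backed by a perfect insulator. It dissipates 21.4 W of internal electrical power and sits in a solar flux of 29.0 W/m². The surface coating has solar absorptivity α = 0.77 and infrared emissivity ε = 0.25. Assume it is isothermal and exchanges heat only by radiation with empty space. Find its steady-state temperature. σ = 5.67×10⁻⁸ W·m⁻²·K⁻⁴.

At steady state, absorbed solar power + internal power = radiated power.
Absorbed: α·S·A_cross = 0.77·29.0·0.4200 = 9.379 W (cross-section A).
Total input = 9.379 + 21.4 = 30.78 W.
Radiated: εσ·A_surf·T⁴ with A_surf = A = 0.4200 m².
T⁴ = 30.78/(0.25·5.67×10⁻⁸·0.4200) = 5.170×10⁹ K⁴.

T ≈ 268 K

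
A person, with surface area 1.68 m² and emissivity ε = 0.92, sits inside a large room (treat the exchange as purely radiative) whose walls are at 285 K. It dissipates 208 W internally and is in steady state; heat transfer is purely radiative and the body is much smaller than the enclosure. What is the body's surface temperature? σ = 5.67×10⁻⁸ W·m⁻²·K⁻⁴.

For a small grey body in a large enclosure, net radiated power = εσA(T⁴ − T_w⁴).
Steady state: P = εσA(T⁴ − T_w⁴) with A = 1.68 m².
T⁴ = P/(εσA) + T_w⁴ = 208/(0.92·5.67×10⁻⁸·1.680) + (285)⁴
    = 2.373×10⁹ + 6.598×10⁹ = 8.971×10⁹ K⁴.

T ≈ 308 K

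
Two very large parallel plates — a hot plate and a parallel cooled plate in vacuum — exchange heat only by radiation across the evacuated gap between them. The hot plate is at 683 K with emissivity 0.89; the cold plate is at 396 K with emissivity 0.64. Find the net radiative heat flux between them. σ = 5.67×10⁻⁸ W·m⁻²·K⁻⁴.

q ≈ 6490 W/m²

For two infinite grey parallel plates, q = σ(T₁⁴ − T₂⁴)/(1/ε₁ + 1/ε₂ − 1).
T₁⁴ − T₂⁴ = 2.176×10¹¹ − 2.459×10¹⁰ = 1.930×10¹¹ K⁴.
1/ε₁ + 1/ε₂ − 1 = 1.124 + 1.562 − 1 = 1.686.
q = 5.67×10⁻⁸ × 1.930×10¹¹ / 1.686.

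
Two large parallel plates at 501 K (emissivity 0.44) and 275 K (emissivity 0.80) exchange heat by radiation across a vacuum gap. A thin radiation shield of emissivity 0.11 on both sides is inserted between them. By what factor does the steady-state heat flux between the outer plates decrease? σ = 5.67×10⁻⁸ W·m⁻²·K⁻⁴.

Without shield: q₀ = σΔ(T⁴)/(1/ε₁+1/ε₂−1) with denominator 2.523.
With shield the two gaps are in series; the resistances add: (1/ε₁+1/ε_s−1)+(1/ε_s+1/ε₂−1) = 10.36+9.341 = 19.70.
Heat-flux ratio q₀/q = 19.70/2.523.

factor ≈ 7.81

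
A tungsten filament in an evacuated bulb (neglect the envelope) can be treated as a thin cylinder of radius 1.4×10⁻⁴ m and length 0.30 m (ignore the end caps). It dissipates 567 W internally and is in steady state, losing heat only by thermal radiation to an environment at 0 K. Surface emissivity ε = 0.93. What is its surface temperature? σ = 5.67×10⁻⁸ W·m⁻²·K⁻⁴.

T ≈ 2530 K

Steady state: internal power = radiated power, P = εσA T⁴.
Radiating area A = 2πrL = 2.639×10⁻⁴ m².
T⁴ = P/(εσA) = 567/(0.93·5.67×10⁻⁸·2.639×10⁻⁴) = 4.075×10¹³ K⁴.
T = (4.075×10¹³)^(1/4).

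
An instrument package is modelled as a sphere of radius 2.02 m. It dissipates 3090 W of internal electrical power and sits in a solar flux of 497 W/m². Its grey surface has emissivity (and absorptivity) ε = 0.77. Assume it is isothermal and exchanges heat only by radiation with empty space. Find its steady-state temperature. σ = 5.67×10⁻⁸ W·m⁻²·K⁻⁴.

T ≈ 244 K

At steady state, absorbed solar power + internal power = radiated power.
Absorbed: α·S·A_cross = 0.77·497·12.82 = 4906 W (cross-section πr²).
Total input = 4906 + 3090 = 7996 W.
Radiated: εσ·A_surf·T⁴ with A_surf = 4πr² = 51.28 m².
T⁴ = 7996/(0.77·5.67×10⁻⁸·51.28) = 3.572×10⁹ K⁴.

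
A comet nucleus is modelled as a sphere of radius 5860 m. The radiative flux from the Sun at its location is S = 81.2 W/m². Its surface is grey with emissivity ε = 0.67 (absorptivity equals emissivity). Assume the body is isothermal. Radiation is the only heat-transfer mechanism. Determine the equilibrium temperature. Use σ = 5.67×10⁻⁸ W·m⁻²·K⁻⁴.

At equilibrium, absorbed power = emitted power.
Absorbing cross-section = πr² = 1.079×10⁸ m²; emitting surface = 4πr² = 4.315×10⁸ m² (ratio 4).
εS·A_cross = εσ·A_surf·T⁴  ⇒  T⁴ = S/(4σ)   (ε cancels).
T⁴ = 81.2/(4·5.67×10⁻⁸) = 3.580×10⁸ K⁴.
T = (3.580×10⁸)^(1/4).

T ≈ 138 K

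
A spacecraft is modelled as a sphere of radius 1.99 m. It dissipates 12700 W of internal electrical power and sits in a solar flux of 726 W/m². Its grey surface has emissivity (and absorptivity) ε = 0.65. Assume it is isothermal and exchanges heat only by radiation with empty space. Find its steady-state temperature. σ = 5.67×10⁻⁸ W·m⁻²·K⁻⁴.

At steady state, absorbed solar power + internal power = radiated power.
Absorbed: α·S·A_cross = 0.65·726·12.44 = 5871 W (cross-section πr²).
Total input = 5871 + 12700 = 18570 W.
Radiated: εσ·A_surf·T⁴ with A_surf = 4πr² = 49.76 m².
T⁴ = 18570/(0.65·5.67×10⁻⁸·49.76) = 1.013×10¹⁰ K⁴.

T ≈ 317 K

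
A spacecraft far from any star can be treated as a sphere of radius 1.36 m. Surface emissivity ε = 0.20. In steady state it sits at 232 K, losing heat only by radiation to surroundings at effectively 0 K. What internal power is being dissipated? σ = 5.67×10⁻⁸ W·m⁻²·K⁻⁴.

Steady state: P = εσA T⁴.
A = 4πr² = 23.24 m²; T⁴ = (232)⁴ = 2.897×10⁹ K⁴.
P = 0.20 × 5.67×10⁻⁸ × 23.24 × 2.897×10⁹.

P ≈ 764 W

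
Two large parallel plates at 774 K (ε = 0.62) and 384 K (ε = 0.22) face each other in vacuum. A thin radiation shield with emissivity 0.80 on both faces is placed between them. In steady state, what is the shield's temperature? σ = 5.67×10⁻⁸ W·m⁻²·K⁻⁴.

In steady state the net flux on the hot side equals that on the cold side.
σ(T₁⁴−T_s⁴)/D₁ = σ(T_s⁴−T₂⁴)/D₂, with D₁ = 1/ε₁+1/ε_s−1 = 1.863, D₂ = 1/ε_s+1/ε₂−1 = 4.795.
Solve for T_s⁴: T_s⁴ = (D₂·T₁⁴ + D₁·T₂⁴)/(D₁+D₂) = 2.646×10¹¹ K⁴.

T_s ≈ 717 K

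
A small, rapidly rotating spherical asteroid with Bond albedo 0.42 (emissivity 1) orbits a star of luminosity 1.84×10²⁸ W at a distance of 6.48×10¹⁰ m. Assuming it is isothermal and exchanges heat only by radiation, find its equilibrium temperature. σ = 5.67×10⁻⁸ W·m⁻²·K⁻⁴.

First find the stellar flux at distance d: S = L/(4πd²) = 1.84×10²⁸/(4π·(6.48×10¹⁰)²) = 3.487×10⁵ W/m².
For an isothermal sphere, absorbed (1−a)S·πr² = emitted σ·4πr²·T⁴, so T⁴ = (1−a)S/(4σ).
T⁴ = 0.580·3.487×10⁵/(4·5.67×10⁻⁸) = 8.917×10¹¹ K⁴.

T ≈ 972 K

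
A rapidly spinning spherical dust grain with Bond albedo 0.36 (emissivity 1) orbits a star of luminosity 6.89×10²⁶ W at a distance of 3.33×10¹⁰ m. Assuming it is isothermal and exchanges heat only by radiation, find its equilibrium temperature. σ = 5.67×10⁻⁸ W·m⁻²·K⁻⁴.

First find the stellar flux at distance d: S = L/(4πd²) = 6.89×10²⁶/(4π·(3.33×10¹⁰)²) = 49440 W/m².
For an isothermal sphere, absorbed (1−a)S·πr² = emitted σ·4πr²·T⁴, so T⁴ = (1−a)S/(4σ).
T⁴ = 0.640·49440/(4·5.67×10⁻⁸) = 1.395×10¹¹ K⁴.

T ≈ 611 K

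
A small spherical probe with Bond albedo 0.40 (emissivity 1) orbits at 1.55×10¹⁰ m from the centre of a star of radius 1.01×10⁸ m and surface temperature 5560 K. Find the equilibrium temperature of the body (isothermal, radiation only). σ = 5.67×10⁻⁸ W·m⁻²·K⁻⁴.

T ≈ 279 K

The star's surface emits σT_*⁴; at distance d the flux is S = σT_*⁴(R_*/d)².
S = 5.67×10⁻⁸·(5560)⁴·(1.01×10⁸/1.55×10¹⁰)² = 2301 W/m².
For an isothermal sphere T⁴ = (1−a)S/(4σ) = 6.087×10⁹ K⁴.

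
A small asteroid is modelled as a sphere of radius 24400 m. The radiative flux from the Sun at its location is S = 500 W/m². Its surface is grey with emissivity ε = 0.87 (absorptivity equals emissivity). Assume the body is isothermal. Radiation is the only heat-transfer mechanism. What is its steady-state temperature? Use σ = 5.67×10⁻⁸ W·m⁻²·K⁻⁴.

At equilibrium, absorbed power = emitted power.
Absorbing cross-section = πr² = 1.870×10⁹ m²; emitting surface = 4πr² = 7.482×10⁹ m² (ratio 4).
εS·A_cross = εσ·A_surf·T⁴  ⇒  T⁴ = S/(4σ)   (ε cancels).
T⁴ = 500/(4·5.67×10⁻⁸) = 2.205×10⁹ K⁴.
T = (2.205×10⁹)^(1/4).

T ≈ 217 K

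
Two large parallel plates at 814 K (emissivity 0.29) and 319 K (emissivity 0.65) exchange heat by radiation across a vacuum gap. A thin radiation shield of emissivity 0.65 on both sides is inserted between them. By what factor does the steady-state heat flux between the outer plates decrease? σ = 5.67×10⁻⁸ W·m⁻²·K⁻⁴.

Without shield: q₀ = σΔ(T⁴)/(1/ε₁+1/ε₂−1) with denominator 3.987.
With shield the two gaps are in series; the resistances add: (1/ε₁+1/ε_s−1)+(1/ε_s+1/ε₂−1) = 3.987+2.077 = 6.064.
Heat-flux ratio q₀/q = 6.064/3.987.

factor ≈ 1.52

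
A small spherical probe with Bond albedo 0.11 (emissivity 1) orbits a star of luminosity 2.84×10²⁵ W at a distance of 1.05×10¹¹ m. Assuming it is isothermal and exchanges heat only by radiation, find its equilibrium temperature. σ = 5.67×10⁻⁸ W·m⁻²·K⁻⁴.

T ≈ 168 K

First find the stellar flux at distance d: S = L/(4πd²) = 2.84×10²⁵/(4π·(1.05×10¹¹)²) = 205.0 W/m².
For an isothermal sphere, absorbed (1−a)S·πr² = emitted σ·4πr²·T⁴, so T⁴ = (1−a)S/(4σ).
T⁴ = 0.890·205.0/(4·5.67×10⁻⁸) = 8.044×10⁸ K⁴.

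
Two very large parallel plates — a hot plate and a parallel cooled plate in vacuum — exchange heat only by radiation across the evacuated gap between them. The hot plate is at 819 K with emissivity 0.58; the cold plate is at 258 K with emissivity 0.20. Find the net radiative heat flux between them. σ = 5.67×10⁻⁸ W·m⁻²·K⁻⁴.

q ≈ 4410 W/m²

For two infinite grey parallel plates, q = σ(T₁⁴ − T₂⁴)/(1/ε₁ + 1/ε₂ − 1).
T₁⁴ − T₂⁴ = 4.499×10¹¹ − 4.431×10⁹ = 4.455×10¹¹ K⁴.
1/ε₁ + 1/ε₂ − 1 = 1.724 + 5.000 − 1 = 5.724.
q = 5.67×10⁻⁸ × 4.455×10¹¹ / 5.724.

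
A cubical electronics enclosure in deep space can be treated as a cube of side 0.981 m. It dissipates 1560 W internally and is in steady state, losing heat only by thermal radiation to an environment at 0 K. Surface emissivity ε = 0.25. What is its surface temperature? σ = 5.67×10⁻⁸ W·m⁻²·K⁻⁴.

Steady state: internal power = radiated power, P = εσA T⁴.
Radiating area A = 6L² = 5.774 m².
T⁴ = P/(εσA) = 1560/(0.25·5.67×10⁻⁸·5.774) = 1.906×10¹⁰ K⁴.
T = (1.906×10¹⁰)^(1/4).

T ≈ 372 K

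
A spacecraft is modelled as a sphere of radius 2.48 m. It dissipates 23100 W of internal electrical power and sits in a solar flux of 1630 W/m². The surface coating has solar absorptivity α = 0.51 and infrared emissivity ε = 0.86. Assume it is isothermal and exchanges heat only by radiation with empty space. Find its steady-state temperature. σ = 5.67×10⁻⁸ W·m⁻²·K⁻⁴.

T ≈ 319 K

At steady state, absorbed solar power + internal power = radiated power.
Absorbed: α·S·A_cross = 0.51·1630·19.32 = 16060 W (cross-section πr²).
Total input = 16060 + 23100 = 39160 W.
Radiated: εσ·A_surf·T⁴ with A_surf = 4πr² = 77.29 m².
T⁴ = 39160/(0.86·5.67×10⁻⁸·77.29) = 1.039×10¹⁰ K⁴.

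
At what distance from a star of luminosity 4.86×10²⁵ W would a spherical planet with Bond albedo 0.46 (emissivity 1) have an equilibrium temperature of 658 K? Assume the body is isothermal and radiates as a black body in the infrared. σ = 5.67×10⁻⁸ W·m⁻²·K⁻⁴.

d ≈ 7.01×10⁹ m

For an isothermal black-emitting sphere, (1−a)S·πr² = σ·4πr²·T⁴ ⇒ S = 4σT⁴/(1−a).
S = 4·5.67×10⁻⁸·(658)⁴/0.540 = 78730 W/m².
Flux falls as S = L/(4πd²), so d = √(L/(4πS)) = √(4.86×10²⁵/(4π·78730)).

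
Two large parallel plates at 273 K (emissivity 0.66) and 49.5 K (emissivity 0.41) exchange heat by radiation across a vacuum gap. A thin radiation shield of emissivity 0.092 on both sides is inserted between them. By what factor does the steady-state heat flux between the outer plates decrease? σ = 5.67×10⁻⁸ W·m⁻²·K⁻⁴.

factor ≈ 8.02

Without shield: q₀ = σΔ(T⁴)/(1/ε₁+1/ε₂−1) with denominator 2.954.
With shield the two gaps are in series; the resistances add: (1/ε₁+1/ε_s−1)+(1/ε_s+1/ε₂−1) = 11.38+12.31 = 23.69.
Heat-flux ratio q₀/q = 23.69/2.954.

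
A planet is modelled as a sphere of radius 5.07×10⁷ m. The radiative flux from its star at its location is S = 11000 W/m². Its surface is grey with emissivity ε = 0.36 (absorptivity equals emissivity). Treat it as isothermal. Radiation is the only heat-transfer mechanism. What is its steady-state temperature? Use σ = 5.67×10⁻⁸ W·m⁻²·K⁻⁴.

T ≈ 469 K

At equilibrium, absorbed power = emitted power.
Absorbing cross-section = πr² = 8.075×10¹⁵ m²; emitting surface = 4πr² = 3.230×10¹⁶ m² (ratio 4).
εS·A_cross = εσ·A_surf·T⁴  ⇒  T⁴ = S/(4σ)   (ε cancels).
T⁴ = 11000/(4·5.67×10⁻⁸) = 4.850×10¹⁰ K⁴.
T = (4.850×10¹⁰)^(1/4).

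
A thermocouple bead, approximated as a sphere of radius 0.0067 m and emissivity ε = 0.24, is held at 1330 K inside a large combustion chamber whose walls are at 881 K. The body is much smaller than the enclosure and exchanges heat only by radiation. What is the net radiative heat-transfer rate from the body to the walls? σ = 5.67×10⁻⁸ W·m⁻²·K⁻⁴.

For a small grey body in a large enclosure: P_net = εσA(T_body⁴ − T_wall⁴).
A = 4πr² = 5.641×10⁻⁴ m²; T_body⁴ − T_wall⁴ = 3.129×10¹² − 6.024×10¹¹ = 2.527×10¹² K⁴.
|P_net| = 0.24·5.67×10⁻⁸·5.641×10⁻⁴·2.527×10¹².

P_net ≈ 19.4 W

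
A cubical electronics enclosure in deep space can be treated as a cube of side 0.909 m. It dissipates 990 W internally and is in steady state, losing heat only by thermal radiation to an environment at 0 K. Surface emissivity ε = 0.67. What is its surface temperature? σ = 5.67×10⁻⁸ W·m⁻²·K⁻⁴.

T ≈ 269 K

Steady state: internal power = radiated power, P = εσA T⁴.
Radiating area A = 6L² = 4.958 m².
T⁴ = P/(εσA) = 990/(0.67·5.67×10⁻⁸·4.958) = 5.257×10⁹ K⁴.
T = (5.257×10⁹)^(1/4).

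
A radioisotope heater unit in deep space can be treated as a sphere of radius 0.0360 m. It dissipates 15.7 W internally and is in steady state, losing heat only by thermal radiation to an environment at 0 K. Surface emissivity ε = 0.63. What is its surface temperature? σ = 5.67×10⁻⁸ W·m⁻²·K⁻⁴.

Steady state: internal power = radiated power, P = εσA T⁴.
Radiating area A = 4πr² = 0.01629 m².
T⁴ = P/(εσA) = 15.7/(0.63·5.67×10⁻⁸·0.01629) = 2.699×10¹⁰ K⁴.
T = (2.699×10¹⁰)^(1/4).

T ≈ 405 K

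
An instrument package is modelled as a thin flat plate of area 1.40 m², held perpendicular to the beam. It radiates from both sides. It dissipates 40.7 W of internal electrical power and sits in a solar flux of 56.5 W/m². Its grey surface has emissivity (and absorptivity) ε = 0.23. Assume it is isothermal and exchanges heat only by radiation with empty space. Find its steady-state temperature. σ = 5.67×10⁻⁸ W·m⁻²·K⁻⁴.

At steady state, absorbed solar power + internal power = radiated power.
Absorbed: α·S·A_cross = 0.23·56.5·1.400 = 18.19 W (cross-section A).
Total input = 18.19 + 40.7 = 58.89 W.
Radiated: εσ·A_surf·T⁴ with A_surf = 2A = 2.800 m².
T⁴ = 58.89/(0.23·5.67×10⁻⁸·2.800) = 1.613×10⁹ K⁴.

T ≈ 200 K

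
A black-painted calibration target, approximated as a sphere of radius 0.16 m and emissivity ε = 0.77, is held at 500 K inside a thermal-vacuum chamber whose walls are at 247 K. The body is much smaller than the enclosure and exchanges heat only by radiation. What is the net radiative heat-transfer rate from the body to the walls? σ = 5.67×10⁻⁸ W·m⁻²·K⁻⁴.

For a small grey body in a large enclosure: P_net = εσA(T_body⁴ − T_wall⁴).
A = 4πr² = 0.3217 m²; T_body⁴ − T_wall⁴ = 6.250×10¹⁰ − 3.722×10⁹ = 5.878×10¹⁰ K⁴.
|P_net| = 0.77·5.67×10⁻⁸·0.3217·5.878×10¹⁰.

P_net ≈ 826 W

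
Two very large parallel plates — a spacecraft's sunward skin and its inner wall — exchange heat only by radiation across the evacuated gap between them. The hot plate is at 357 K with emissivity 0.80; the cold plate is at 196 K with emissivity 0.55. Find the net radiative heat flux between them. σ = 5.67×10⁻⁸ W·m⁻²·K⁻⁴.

q ≈ 405 W/m²

For two infinite grey parallel plates, q = σ(T₁⁴ − T₂⁴)/(1/ε₁ + 1/ε₂ − 1).
T₁⁴ − T₂⁴ = 1.624×10¹⁰ − 1.476×10⁹ = 1.477×10¹⁰ K⁴.
1/ε₁ + 1/ε₂ − 1 = 1.250 + 1.818 − 1 = 2.068.
q = 5.67×10⁻⁸ × 1.477×10¹⁰ / 2.068.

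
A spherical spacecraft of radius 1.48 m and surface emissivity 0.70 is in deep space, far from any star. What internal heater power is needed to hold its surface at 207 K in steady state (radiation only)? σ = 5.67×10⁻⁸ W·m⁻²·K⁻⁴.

P = εσ·4πr²·T⁴.
4πr² = 27.53 m²; T⁴ = 1.836×10⁹ K⁴.
P = 0.70·5.67×10⁻⁸·27.53·1.836×10⁹.

P ≈ 2010 W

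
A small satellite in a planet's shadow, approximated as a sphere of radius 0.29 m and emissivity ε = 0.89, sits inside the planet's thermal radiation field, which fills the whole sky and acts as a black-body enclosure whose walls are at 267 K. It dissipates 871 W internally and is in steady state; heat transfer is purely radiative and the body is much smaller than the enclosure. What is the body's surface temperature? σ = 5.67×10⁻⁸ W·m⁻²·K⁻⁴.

For a small grey body in a large enclosure, net radiated power = εσA(T⁴ − T_w⁴).
Steady state: P = εσA(T⁴ − T_w⁴) with A = 4πr² = 1.057 m².
T⁴ = P/(εσA) + T_w⁴ = 871/(0.89·5.67×10⁻⁸·1.057) + (267)⁴
    = 1.633×10¹⁰ + 5.082×10⁹ = 2.141×10¹⁰ K⁴.

T ≈ 383 K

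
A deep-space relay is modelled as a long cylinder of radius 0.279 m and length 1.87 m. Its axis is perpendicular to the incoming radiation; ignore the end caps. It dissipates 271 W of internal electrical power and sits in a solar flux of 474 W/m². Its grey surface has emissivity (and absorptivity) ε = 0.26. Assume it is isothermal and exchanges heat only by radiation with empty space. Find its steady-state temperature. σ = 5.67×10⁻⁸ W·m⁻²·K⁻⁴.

At steady state, absorbed solar power + internal power = radiated power.
Absorbed: α·S·A_cross = 0.26·474·1.043 = 128.6 W (cross-section 2rL).
Total input = 128.6 + 271 = 399.6 W.
Radiated: εσ·A_surf·T⁴ with A_surf = 2πrL = 3.278 m².
T⁴ = 399.6/(0.26·5.67×10⁻⁸·3.278) = 8.269×10⁹ K⁴.

T ≈ 302 K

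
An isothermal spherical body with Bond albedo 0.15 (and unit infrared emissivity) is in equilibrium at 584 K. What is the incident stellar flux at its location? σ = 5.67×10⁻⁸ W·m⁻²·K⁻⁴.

S ≈ 31000 W/m²

(1−a)S·πr² = σ·4πr²·T⁴ ⇒ S = 4σT⁴/(1−a).
S = 4·5.67×10⁻⁸·1.163×10¹¹/0.850.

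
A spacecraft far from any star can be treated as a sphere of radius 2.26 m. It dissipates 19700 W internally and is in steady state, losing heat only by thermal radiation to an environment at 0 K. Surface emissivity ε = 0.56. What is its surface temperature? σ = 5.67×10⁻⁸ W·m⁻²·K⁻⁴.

T ≈ 314 K

Steady state: internal power = radiated power, P = εσA T⁴.
Radiating area A = 4πr² = 64.18 m².
T⁴ = P/(εσA) = 19700/(0.56·5.67×10⁻⁸·64.18) = 9.666×10⁹ K⁴.
T = (9.666×10⁹)^(1/4).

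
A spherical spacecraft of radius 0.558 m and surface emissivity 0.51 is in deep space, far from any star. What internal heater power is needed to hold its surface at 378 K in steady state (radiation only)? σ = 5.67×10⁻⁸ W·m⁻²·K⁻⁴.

P = εσ·4πr²·T⁴.
4πr² = 3.913 m²; T⁴ = 2.042×10¹⁰ K⁴.
P = 0.51·5.67×10⁻⁸·3.913·2.042×10¹⁰.

P ≈ 2310 W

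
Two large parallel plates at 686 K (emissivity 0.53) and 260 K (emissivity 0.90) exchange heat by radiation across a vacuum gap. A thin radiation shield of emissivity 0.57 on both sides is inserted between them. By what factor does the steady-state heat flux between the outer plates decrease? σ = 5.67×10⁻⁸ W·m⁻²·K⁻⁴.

factor ≈ 2.26

Without shield: q₀ = σΔ(T⁴)/(1/ε₁+1/ε₂−1) with denominator 1.998.
With shield the two gaps are in series; the resistances add: (1/ε₁+1/ε_s−1)+(1/ε_s+1/ε₂−1) = 2.641+1.865 = 4.507.
Heat-flux ratio q₀/q = 4.507/1.998.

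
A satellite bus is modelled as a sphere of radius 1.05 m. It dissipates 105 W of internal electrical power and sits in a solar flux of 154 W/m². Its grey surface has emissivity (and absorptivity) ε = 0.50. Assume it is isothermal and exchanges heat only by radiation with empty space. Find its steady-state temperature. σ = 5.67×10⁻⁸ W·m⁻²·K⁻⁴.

T ≈ 175 K

At steady state, absorbed solar power + internal power = radiated power.
Absorbed: α·S·A_cross = 0.50·154·3.464 = 266.7 W (cross-section πr²).
Total input = 266.7 + 105 = 371.7 W.
Radiated: εσ·A_surf·T⁴ with A_surf = 4πr² = 13.85 m².
T⁴ = 371.7/(0.50·5.67×10⁻⁸·13.85) = 9.463×10⁸ K⁴.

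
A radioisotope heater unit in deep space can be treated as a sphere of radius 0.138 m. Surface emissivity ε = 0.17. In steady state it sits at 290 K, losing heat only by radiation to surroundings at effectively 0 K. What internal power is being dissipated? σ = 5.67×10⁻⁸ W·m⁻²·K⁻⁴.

P ≈ 16.3 W

Steady state: P = εσA T⁴.
A = 4πr² = 0.2393 m²; T⁴ = (290)⁴ = 7.073×10⁹ K⁴.
P = 0.17 × 5.67×10⁻⁸ × 0.2393 × 7.073×10⁹.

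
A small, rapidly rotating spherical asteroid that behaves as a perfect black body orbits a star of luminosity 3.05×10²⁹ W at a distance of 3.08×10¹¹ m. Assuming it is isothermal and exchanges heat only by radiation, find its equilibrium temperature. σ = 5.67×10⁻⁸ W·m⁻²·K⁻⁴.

First find the stellar flux at distance d: S = L/(4πd²) = 3.05×10²⁹/(4π·(3.08×10¹¹)²) = 2.559×10⁵ W/m².
For an isothermal sphere, absorbed (1−a)S·πr² = emitted σ·4πr²·T⁴, so T⁴ = (1−a)S/(4σ).
T⁴ = 1.00·2.559×10⁵/(4·5.67×10⁻⁸) = 1.128×10¹² K⁴.

T ≈ 1030 K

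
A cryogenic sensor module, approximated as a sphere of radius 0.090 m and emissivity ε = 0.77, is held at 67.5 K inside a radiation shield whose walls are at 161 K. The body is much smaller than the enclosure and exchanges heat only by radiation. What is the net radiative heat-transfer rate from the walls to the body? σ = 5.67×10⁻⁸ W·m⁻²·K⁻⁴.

For a small grey body in a large enclosure: P_net = εσA(T_body⁴ − T_wall⁴).
A = 4πr² = 0.1018 m²; T_body⁴ − T_wall⁴ = 2.076×10⁷ − 6.719×10⁸ = -6.511×10⁸ K⁴.
|P_net| = 0.77·5.67×10⁻⁸·0.1018·6.511×10⁸.

P_net ≈ 2.89 W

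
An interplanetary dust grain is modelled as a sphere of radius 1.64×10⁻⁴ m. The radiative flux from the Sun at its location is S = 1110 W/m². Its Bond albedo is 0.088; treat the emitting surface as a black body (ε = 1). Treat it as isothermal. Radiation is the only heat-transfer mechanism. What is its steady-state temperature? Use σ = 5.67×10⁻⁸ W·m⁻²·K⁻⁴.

T ≈ 258 K

At equilibrium, absorbed power = emitted power.
Absorbing cross-section = πr² = 8.450×10⁻⁸ m²; emitting surface = 4πr² = 3.380×10⁻⁷ m² (ratio 4).
(1−a)S·A_cross = εσ·A_surf·T⁴  ⇒  T⁴ = (1−a)S/(4σ).
T⁴ = 0.912·1110/(4·5.67×10⁻⁸) = 4.463×10⁹ K⁴.
T = (4.463×10⁹)^(1/4).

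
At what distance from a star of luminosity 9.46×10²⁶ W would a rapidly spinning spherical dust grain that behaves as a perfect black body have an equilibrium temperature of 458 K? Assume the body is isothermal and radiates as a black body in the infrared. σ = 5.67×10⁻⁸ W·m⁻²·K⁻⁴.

For an isothermal black-emitting sphere, (1−a)S·πr² = σ·4πr²·T⁴ ⇒ S = 4σT⁴/(1−a).
S = 4·5.67×10⁻⁸·(458)⁴/1.00 = 9979 W/m².
Flux falls as S = L/(4πd²), so d = √(L/(4πS)) = √(9.46×10²⁶/(4π·9979)).

d ≈ 8.69×10¹⁰ m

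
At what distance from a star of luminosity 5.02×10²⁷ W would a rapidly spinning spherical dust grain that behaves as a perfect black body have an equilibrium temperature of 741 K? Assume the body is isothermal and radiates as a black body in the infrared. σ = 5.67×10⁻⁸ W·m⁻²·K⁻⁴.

For an isothermal black-emitting sphere, (1−a)S·πr² = σ·4πr²·T⁴ ⇒ S = 4σT⁴/(1−a).
S = 4·5.67×10⁻⁸·(741)⁴/1.00 = 68380 W/m².
Flux falls as S = L/(4πd²), so d = √(L/(4πS)) = √(5.02×10²⁷/(4π·68380)).

d ≈ 7.64×10¹⁰ m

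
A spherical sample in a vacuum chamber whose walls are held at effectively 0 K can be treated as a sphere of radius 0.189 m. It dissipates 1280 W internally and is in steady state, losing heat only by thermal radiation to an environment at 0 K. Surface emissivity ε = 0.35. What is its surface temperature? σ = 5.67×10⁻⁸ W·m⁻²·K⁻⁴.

T ≈ 616 K

Steady state: internal power = radiated power, P = εσA T⁴.
Radiating area A = 4πr² = 0.4489 m².
T⁴ = P/(εσA) = 1280/(0.35·5.67×10⁻⁸·0.4489) = 1.437×10¹¹ K⁴.
T = (1.437×10¹¹)^(1/4).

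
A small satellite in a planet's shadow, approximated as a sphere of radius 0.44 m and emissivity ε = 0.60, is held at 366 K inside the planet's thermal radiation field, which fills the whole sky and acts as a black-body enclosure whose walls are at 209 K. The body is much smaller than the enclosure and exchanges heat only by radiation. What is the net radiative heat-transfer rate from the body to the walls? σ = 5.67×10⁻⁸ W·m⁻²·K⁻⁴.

For a small grey body in a large enclosure: P_net = εσA(T_body⁴ − T_wall⁴).
A = 4πr² = 2.433 m²; T_body⁴ − T_wall⁴ = 1.794×10¹⁰ − 1.908×10⁹ = 1.604×10¹⁰ K⁴.
|P_net| = 0.60·5.67×10⁻⁸·2.433·1.604×10¹⁰.

P_net ≈ 1330 W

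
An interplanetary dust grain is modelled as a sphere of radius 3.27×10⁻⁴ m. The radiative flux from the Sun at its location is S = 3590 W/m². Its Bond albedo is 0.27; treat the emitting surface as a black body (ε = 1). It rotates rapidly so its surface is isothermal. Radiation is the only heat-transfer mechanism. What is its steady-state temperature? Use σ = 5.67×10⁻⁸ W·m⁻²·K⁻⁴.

T ≈ 328 K

At equilibrium, absorbed power = emitted power.
Absorbing cross-section = πr² = 3.359×10⁻⁷ m²; emitting surface = 4πr² = 1.344×10⁻⁶ m² (ratio 4).
(1−a)S·A_cross = εσ·A_surf·T⁴  ⇒  T⁴ = (1−a)S/(4σ).
T⁴ = 0.730·3590/(4·5.67×10⁻⁸) = 1.156×10¹⁰ K⁴.
T = (1.156×10¹⁰)^(1/4).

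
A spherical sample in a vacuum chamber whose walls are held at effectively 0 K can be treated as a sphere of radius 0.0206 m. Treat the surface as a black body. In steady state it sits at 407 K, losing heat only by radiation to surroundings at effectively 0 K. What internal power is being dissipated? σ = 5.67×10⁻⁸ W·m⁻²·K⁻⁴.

P ≈ 8.30 W

Steady state: P = εσA T⁴.
A = 4πr² = 0.005333 m²; T⁴ = (407)⁴ = 2.744×10¹⁰ K⁴.
P = 1.0 × 5.67×10⁻⁸ × 0.005333 × 2.744×10¹⁰.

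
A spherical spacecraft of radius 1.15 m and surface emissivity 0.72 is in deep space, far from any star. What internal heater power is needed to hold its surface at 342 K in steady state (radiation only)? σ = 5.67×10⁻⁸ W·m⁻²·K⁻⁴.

P ≈ 9280 W

P = εσ·4πr²·T⁴.
4πr² = 16.62 m²; T⁴ = 1.368×10¹⁰ K⁴.
P = 0.72·5.67×10⁻⁸·16.62·1.368×10¹⁰.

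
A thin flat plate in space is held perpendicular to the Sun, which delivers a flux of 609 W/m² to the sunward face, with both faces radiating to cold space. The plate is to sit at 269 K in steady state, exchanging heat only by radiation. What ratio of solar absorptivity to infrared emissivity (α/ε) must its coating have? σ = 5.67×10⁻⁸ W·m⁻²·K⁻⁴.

Balance: αS·A = εσ·2A·T⁴ ⇒ α/ε = 2σT⁴/S.
α/ε = 2·5.67×10⁻⁸·(269)⁴/609 = 2·5.67×10⁻⁸·5.236×10⁹/609.

α/ε ≈ 0.975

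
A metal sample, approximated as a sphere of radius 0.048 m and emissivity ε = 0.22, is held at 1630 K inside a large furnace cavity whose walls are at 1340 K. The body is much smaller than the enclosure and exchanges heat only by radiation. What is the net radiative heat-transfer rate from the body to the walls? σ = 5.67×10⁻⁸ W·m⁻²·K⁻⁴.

For a small grey body in a large enclosure: P_net = εσA(T_body⁴ − T_wall⁴).
A = 4πr² = 0.02895 m²; T_body⁴ − T_wall⁴ = 7.059×10¹² − 3.224×10¹² = 3.835×10¹² K⁴.
|P_net| = 0.22·5.67×10⁻⁸·0.02895·3.835×10¹².

P_net ≈ 1390 W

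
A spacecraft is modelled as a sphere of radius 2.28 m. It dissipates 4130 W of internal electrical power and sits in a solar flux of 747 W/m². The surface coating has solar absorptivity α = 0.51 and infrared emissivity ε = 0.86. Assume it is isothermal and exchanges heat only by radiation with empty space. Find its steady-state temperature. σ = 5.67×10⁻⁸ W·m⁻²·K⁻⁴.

T ≈ 239 K

At steady state, absorbed solar power + internal power = radiated power.
Absorbed: α·S·A_cross = 0.51·747·16.33 = 6222 W (cross-section πr²).
Total input = 6222 + 4130 = 10350 W.
Radiated: εσ·A_surf·T⁴ with A_surf = 4πr² = 65.33 m².
T⁴ = 10350/(0.86·5.67×10⁻⁸·65.33) = 3.250×10⁹ K⁴.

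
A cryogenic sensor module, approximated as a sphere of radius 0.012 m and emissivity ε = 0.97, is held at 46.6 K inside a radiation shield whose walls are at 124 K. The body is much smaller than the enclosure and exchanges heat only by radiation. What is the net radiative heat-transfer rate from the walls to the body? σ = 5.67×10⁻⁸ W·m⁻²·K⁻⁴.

For a small grey body in a large enclosure: P_net = εσA(T_body⁴ − T_wall⁴).
A = 4πr² = 0.001810 m²; T_body⁴ − T_wall⁴ = 4.716×10⁶ − 2.364×10⁸ = -2.317×10⁸ K⁴.
|P_net| = 0.97·5.67×10⁻⁸·0.001810·2.317×10⁸.

P_net ≈ 0.0231 W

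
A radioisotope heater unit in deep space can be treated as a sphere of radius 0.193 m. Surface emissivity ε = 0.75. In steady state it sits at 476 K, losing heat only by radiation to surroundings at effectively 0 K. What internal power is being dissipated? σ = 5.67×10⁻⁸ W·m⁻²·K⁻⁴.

Steady state: P = εσA T⁴.
A = 4πr² = 0.4681 m²; T⁴ = (476)⁴ = 5.134×10¹⁰ K⁴.
P = 0.75 × 5.67×10⁻⁸ × 0.4681 × 5.134×10¹⁰.

P ≈ 1020 W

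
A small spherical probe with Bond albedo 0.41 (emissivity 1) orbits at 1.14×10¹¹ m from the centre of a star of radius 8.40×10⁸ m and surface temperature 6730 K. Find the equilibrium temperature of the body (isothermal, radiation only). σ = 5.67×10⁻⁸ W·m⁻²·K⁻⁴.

T ≈ 358 K

The star's surface emits σT_*⁴; at distance d the flux is S = σT_*⁴(R_*/d)².
S = 5.67×10⁻⁸·(6730)⁴·(8.40×10⁸/1.14×10¹¹)² = 6315 W/m².
For an isothermal sphere T⁴ = (1−a)S/(4σ) = 1.643×10¹⁰ K⁴.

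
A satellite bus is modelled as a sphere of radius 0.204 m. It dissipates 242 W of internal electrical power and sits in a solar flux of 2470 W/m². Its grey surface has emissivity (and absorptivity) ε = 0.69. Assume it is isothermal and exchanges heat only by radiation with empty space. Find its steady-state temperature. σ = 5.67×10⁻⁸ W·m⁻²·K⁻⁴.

At steady state, absorbed solar power + internal power = radiated power.
Absorbed: α·S·A_cross = 0.69·2470·0.1307 = 222.8 W (cross-section πr²).
Total input = 222.8 + 242 = 464.8 W.
Radiated: εσ·A_surf·T⁴ with A_surf = 4πr² = 0.5230 m².
T⁴ = 464.8/(0.69·5.67×10⁻⁸·0.5230) = 2.272×10¹⁰ K⁴.

T ≈ 388 K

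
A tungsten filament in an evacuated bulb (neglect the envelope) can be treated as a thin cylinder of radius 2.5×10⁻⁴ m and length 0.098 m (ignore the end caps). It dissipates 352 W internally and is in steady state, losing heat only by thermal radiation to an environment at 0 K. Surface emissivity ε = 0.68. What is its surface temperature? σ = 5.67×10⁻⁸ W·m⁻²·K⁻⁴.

T ≈ 2780 K

Steady state: internal power = radiated power, P = εσA T⁴.
Radiating area A = 2πrL = 1.539×10⁻⁴ m².
T⁴ = P/(εσA) = 352/(0.68·5.67×10⁻⁸·1.539×10⁻⁴) = 5.931×10¹³ K⁴.
T = (5.931×10¹³)^(1/4).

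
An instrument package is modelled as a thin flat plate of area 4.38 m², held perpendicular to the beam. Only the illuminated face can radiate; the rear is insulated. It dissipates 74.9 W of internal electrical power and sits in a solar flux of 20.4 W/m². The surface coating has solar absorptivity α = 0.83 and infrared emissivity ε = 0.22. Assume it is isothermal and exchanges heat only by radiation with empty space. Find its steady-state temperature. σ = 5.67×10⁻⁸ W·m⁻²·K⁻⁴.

T ≈ 229 K

At steady state, absorbed solar power + internal power = radiated power.
Absorbed: α·S·A_cross = 0.83·20.4·4.380 = 74.16 W (cross-section A).
Total input = 74.16 + 74.9 = 149.1 W.
Radiated: εσ·A_surf·T⁴ with A_surf = A = 4.380 m².
T⁴ = 149.1/(0.22·5.67×10⁻⁸·4.380) = 2.728×10⁹ K⁴.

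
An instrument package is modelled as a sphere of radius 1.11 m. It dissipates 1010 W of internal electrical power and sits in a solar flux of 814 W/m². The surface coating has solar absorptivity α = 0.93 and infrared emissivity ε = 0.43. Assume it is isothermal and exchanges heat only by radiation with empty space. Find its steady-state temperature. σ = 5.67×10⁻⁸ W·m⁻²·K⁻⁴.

At steady state, absorbed solar power + internal power = radiated power.
Absorbed: α·S·A_cross = 0.93·814·3.871 = 2930 W (cross-section πr²).
Total input = 2930 + 1010 = 3940 W.
Radiated: εσ·A_surf·T⁴ with A_surf = 4πr² = 15.48 m².
T⁴ = 3940/(0.43·5.67×10⁻⁸·15.48) = 1.044×10¹⁰ K⁴.

T ≈ 320 K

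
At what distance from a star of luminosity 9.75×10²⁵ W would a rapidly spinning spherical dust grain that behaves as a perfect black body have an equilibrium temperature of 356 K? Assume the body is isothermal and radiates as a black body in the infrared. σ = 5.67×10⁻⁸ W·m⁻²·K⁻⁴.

d ≈ 4.62×10¹⁰ m

For an isothermal black-emitting sphere, (1−a)S·πr² = σ·4πr²·T⁴ ⇒ S = 4σT⁴/(1−a).
S = 4·5.67×10⁻⁸·(356)⁴/1.00 = 3643 W/m².
Flux falls as S = L/(4πd²), so d = √(L/(4πS)) = √(9.75×10²⁵/(4π·3643)).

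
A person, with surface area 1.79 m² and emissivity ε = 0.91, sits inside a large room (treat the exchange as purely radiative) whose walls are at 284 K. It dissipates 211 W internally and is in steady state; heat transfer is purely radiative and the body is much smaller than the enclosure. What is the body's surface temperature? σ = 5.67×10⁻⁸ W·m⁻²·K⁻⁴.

For a small grey body in a large enclosure, net radiated power = εσA(T⁴ − T_w⁴).
Steady state: P = εσA(T⁴ − T_w⁴) with A = 1.79 m².
T⁴ = P/(εσA) + T_w⁴ = 211/(0.91·5.67×10⁻⁸·1.790) + (284)⁴
    = 2.285×10⁹ + 6.505×10⁹ = 8.790×10⁹ K⁴.

T ≈ 306 K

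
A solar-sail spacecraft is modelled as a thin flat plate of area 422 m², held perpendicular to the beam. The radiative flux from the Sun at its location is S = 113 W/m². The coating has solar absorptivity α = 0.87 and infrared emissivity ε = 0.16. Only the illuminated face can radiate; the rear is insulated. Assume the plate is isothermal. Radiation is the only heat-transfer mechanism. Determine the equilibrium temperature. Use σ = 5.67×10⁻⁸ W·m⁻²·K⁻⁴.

T ≈ 323 K

At equilibrium, absorbed power = emitted power.
Absorbing cross-section = A = 422.0 m²; emitting surface = A = 422.0 m² (ratio 1).
αS·A_cross = εσ·A_surf·T⁴  ⇒  T⁴ = αS/(ε·1σ).
T⁴ = 0.870·113/(0.16·1·5.67×10⁻⁸) = 1.084×10¹⁰ K⁴.
T = (1.084×10¹⁰)^(1/4).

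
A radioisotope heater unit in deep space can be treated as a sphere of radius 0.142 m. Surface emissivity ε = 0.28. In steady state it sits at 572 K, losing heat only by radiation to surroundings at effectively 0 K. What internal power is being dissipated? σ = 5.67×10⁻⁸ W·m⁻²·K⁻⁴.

Steady state: P = εσA T⁴.
A = 4πr² = 0.2534 m²; T⁴ = (572)⁴ = 1.070×10¹¹ K⁴.
P = 0.28 × 5.67×10⁻⁸ × 0.2534 × 1.070×10¹¹.

P ≈ 431 W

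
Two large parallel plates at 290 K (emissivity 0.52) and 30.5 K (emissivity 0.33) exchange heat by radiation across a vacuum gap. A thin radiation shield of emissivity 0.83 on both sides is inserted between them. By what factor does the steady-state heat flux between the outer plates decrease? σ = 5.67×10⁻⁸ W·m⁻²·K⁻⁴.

Without shield: q₀ = σΔ(T⁴)/(1/ε₁+1/ε₂−1) with denominator 3.953.
With shield the two gaps are in series; the resistances add: (1/ε₁+1/ε_s−1)+(1/ε_s+1/ε₂−1) = 2.128+3.235 = 5.363.
Heat-flux ratio q₀/q = 5.363/3.953.

factor ≈ 1.36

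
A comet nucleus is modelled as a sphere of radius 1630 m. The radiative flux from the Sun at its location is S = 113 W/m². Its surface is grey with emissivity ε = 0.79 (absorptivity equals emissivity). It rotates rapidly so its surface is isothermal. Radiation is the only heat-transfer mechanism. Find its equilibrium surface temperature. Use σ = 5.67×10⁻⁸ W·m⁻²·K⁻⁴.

T ≈ 149 K

At equilibrium, absorbed power = emitted power.
Absorbing cross-section = πr² = 8.347×10⁶ m²; emitting surface = 4πr² = 3.339×10⁷ m² (ratio 4).
εS·A_cross = εσ·A_surf·T⁴  ⇒  T⁴ = S/(4σ)   (ε cancels).
T⁴ = 113/(4·5.67×10⁻⁸) = 4.982×10⁸ K⁴.
T = (4.982×10⁸)^(1/4).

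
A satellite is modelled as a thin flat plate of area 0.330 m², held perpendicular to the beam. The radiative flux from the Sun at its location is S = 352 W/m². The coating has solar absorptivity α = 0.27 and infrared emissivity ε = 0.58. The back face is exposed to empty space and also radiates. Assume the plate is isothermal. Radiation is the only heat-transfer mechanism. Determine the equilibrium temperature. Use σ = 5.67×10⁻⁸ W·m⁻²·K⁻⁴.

At equilibrium, absorbed power = emitted power.
Absorbing cross-section = A = 0.3300 m²; emitting surface = 2A = 0.6600 m² (ratio 2).
αS·A_cross = εσ·A_surf·T⁴  ⇒  T⁴ = αS/(ε·2σ).
T⁴ = 0.270·352/(0.58·2·5.67×10⁻⁸) = 1.445×10⁹ K⁴.
T = (1.445×10⁹)^(1/4).

T ≈ 195 K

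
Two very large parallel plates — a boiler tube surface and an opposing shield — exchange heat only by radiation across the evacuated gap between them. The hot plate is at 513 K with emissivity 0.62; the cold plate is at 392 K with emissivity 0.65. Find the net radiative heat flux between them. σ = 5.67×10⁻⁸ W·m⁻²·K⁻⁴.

For two infinite grey parallel plates, q = σ(T₁⁴ − T₂⁴)/(1/ε₁ + 1/ε₂ − 1).
T₁⁴ − T₂⁴ = 6.926×10¹⁰ − 2.361×10¹⁰ = 4.565×10¹⁰ K⁴.
1/ε₁ + 1/ε₂ − 1 = 1.613 + 1.538 − 1 = 2.151.
q = 5.67×10⁻⁸ × 4.565×10¹⁰ / 2.151.

q ≈ 1200 W/m²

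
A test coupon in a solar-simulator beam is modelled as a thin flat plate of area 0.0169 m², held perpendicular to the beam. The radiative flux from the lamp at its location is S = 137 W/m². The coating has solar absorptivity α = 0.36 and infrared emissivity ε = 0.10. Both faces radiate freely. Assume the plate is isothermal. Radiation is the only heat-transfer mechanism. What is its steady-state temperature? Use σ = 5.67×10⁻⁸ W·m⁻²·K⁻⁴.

T ≈ 257 K

At equilibrium, absorbed power = emitted power.
Absorbing cross-section = A = 0.01690 m²; emitting surface = 2A = 0.03380 m² (ratio 2).
αS·A_cross = εσ·A_surf·T⁴  ⇒  T⁴ = αS/(ε·2σ).
T⁴ = 0.360·137/(0.10·2·5.67×10⁻⁸) = 4.349×10⁹ K⁴.
T = (4.349×10⁹)^(1/4).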